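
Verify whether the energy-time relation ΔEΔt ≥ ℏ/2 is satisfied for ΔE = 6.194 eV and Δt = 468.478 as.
Yes, it satisfies the uncertainty relation.

Calculate the product ΔEΔt:
ΔE = 6.194 eV = 9.924e-19 J
ΔEΔt = (9.924e-19 J) × (4.685e-16 s)
ΔEΔt = 4.649e-34 J·s

Compare to the minimum allowed value ℏ/2:
ℏ/2 = 5.273e-35 J·s

Since ΔEΔt = 4.649e-34 J·s ≥ 5.273e-35 J·s = ℏ/2,
this satisfies the uncertainty relation.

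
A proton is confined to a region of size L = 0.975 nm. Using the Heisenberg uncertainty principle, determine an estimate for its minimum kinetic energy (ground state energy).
5.457 μeV

Using the uncertainty principle to estimate ground state energy:

1. The position uncertainty is approximately the confinement size:
   Δx ≈ L = 9.750e-10 m

2. From ΔxΔp ≥ ℏ/2, the minimum momentum uncertainty is:
   Δp ≈ ℏ/(2L) = 5.408e-26 kg·m/s

3. The kinetic energy is approximately:
   KE ≈ (Δp)²/(2m) = (5.408e-26)²/(2 × 1.673e-27 kg)
   KE ≈ 8.743e-25 J = 5.457 μeV

This is an order-of-magnitude estimate of the ground state energy.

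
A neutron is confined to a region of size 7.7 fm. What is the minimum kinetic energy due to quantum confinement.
87.372 keV

Using the uncertainty principle:

1. Position uncertainty: Δx ≈ 7.700e-15 m
2. Minimum momentum uncertainty: Δp = ℏ/(2Δx) = 6.848e-21 kg·m/s
3. Minimum kinetic energy:
   KE = (Δp)²/(2m) = (6.848e-21)²/(2 × 1.675e-27 kg)
   KE = 1.400e-14 J = 87.372 keV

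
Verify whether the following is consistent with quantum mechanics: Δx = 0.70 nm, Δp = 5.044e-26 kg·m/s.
No, it violates the uncertainty principle (impossible measurement).

Calculate the product ΔxΔp:
ΔxΔp = (7.000e-10 m) × (5.044e-26 kg·m/s)
ΔxΔp = 3.531e-35 J·s

Compare to the minimum allowed value ℏ/2:
ℏ/2 = 5.273e-35 J·s

Since ΔxΔp = 3.531e-35 J·s < 5.273e-35 J·s = ℏ/2,
the measurement violates the uncertainty principle.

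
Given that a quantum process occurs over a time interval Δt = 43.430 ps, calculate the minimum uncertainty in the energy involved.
7.578 μeV

Using the energy-time uncertainty principle:
ΔEΔt ≥ ℏ/2

The minimum uncertainty in energy is:
ΔE_min = ℏ/(2Δt)
ΔE_min = (1.055e-34 J·s) / (2 × 4.343e-11 s)
ΔE_min = 1.214e-24 J = 7.578 μeV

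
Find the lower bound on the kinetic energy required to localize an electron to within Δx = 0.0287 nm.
11.564 eV

Localizing a particle requires giving it sufficient momentum uncertainty:

1. From uncertainty principle: Δp ≥ ℏ/(2Δx)
   Δp_min = (1.055e-34 J·s) / (2 × 2.870e-11 m)
   Δp_min = 1.837e-24 kg·m/s

2. This momentum uncertainty corresponds to kinetic energy:
   KE ≈ (Δp)²/(2m) = (1.837e-24)²/(2 × 9.109e-31 kg)
   KE = 1.853e-18 J = 11.564 eV

Tighter localization requires more energy.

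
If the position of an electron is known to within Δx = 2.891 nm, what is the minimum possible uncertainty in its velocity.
20.022 km/s

Using the Heisenberg uncertainty principle and Δp = mΔv:
ΔxΔp ≥ ℏ/2
Δx(mΔv) ≥ ℏ/2

The minimum uncertainty in velocity is:
Δv_min = ℏ/(2mΔx)
Δv_min = (1.055e-34 J·s) / (2 × 9.109e-31 kg × 2.891e-09 m)
Δv_min = 2.002e+04 m/s = 20.022 km/s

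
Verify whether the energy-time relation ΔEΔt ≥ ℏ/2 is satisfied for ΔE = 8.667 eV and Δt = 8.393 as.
No, it violates the uncertainty relation.

Calculate the product ΔEΔt:
ΔE = 8.667 eV = 1.389e-18 J
ΔEΔt = (1.389e-18 J) × (8.393e-18 s)
ΔEΔt = 1.165e-35 J·s

Compare to the minimum allowed value ℏ/2:
ℏ/2 = 5.273e-35 J·s

Since ΔEΔt = 1.165e-35 J·s < 5.273e-35 J·s = ℏ/2,
this violates the uncertainty relation.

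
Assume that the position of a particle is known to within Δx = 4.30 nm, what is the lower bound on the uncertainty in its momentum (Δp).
1.226 × 10^-26 kg·m/s

Using the Heisenberg uncertainty principle:
ΔxΔp ≥ ℏ/2

The minimum uncertainty in momentum is:
Δp_min = ℏ/(2Δx)
Δp_min = (1.055e-34 J·s) / (2 × 4.300e-09 m)
Δp_min = 1.226e-26 kg·m/s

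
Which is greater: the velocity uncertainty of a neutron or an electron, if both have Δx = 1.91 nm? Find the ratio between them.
The electron has the larger minimum velocity uncertainty, by a ratio of 1838.7.

For both particles, Δp_min = ℏ/(2Δx) = 2.761e-26 kg·m/s (same for both).

The velocity uncertainty is Δv = Δp/m:
- neutron: Δv = 2.761e-26 / 1.675e-27 = 1.648e+01 m/s = 16.482 m/s
- electron: Δv = 2.761e-26 / 9.109e-31 = 3.031e+04 m/s = 30.306 km/s

Ratio: 3.031e+04 / 1.648e+01 = 1838.7

The lighter particle has larger velocity uncertainty because Δv ∝ 1/m.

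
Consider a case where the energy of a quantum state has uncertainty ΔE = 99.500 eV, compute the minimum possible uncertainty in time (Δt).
3.308 as

Using the energy-time uncertainty principle:
ΔEΔt ≥ ℏ/2

The minimum uncertainty in time is:
Δt_min = ℏ/(2ΔE)
Δt_min = (1.055e-34 J·s) / (2 × 1.594e-17 J)
Δt_min = 3.308e-18 s = 3.308 as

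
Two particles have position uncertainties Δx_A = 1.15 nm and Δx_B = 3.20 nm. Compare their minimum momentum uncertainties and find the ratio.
Particle A has the larger minimum momentum uncertainty, by a factor of 2.78.

For each particle, the minimum momentum uncertainty is Δp_min = ℏ/(2Δx):

Particle A: Δp_A = ℏ/(2×1.150e-09 m) = 4.585e-26 kg·m/s
Particle B: Δp_B = ℏ/(2×3.200e-09 m) = 1.648e-26 kg·m/s

Ratio: Δp_A/Δp_B = 2.78

Since Δp_min ∝ 1/Δx, the particle with smaller position uncertainty (A) has larger momentum uncertainty.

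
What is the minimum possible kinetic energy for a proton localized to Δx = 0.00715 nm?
101.471 meV

Localizing a particle requires giving it sufficient momentum uncertainty:

1. From uncertainty principle: Δp ≥ ℏ/(2Δx)
   Δp_min = (1.055e-34 J·s) / (2 × 7.150e-12 m)
   Δp_min = 7.375e-24 kg·m/s

2. This momentum uncertainty corresponds to kinetic energy:
   KE ≈ (Δp)²/(2m) = (7.375e-24)²/(2 × 1.673e-27 kg)
   KE = 1.626e-20 J = 101.471 meV

Tighter localization requires more energy.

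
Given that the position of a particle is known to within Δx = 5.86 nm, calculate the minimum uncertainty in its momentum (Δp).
8.998 × 10^-27 kg·m/s

Using the Heisenberg uncertainty principle:
ΔxΔp ≥ ℏ/2

The minimum uncertainty in momentum is:
Δp_min = ℏ/(2Δx)
Δp_min = (1.055e-34 J·s) / (2 × 5.860e-09 m)
Δp_min = 8.998e-27 kg·m/s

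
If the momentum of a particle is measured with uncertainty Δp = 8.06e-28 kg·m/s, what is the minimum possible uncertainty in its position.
65.420 nm

Using the Heisenberg uncertainty principle:
ΔxΔp ≥ ℏ/2

The minimum uncertainty in position is:
Δx_min = ℏ/(2Δp)
Δx_min = (1.055e-34 J·s) / (2 × 8.060e-28 kg·m/s)
Δx_min = 6.542e-08 m = 65.420 nm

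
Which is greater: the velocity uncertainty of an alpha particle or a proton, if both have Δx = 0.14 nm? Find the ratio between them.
The proton has the larger minimum velocity uncertainty, by a ratio of 4.0.

For both particles, Δp_min = ℏ/(2Δx) = 3.766e-25 kg·m/s (same for both).

The velocity uncertainty is Δv = Δp/m:
- alpha particle: Δv = 3.766e-25 / 6.645e-27 = 5.668e+01 m/s = 56.682 m/s
- proton: Δv = 3.766e-25 / 1.673e-27 = 2.252e+02 m/s = 225.175 m/s

Ratio: 2.252e+02 / 5.668e+01 = 4.0

The lighter particle has larger velocity uncertainty because Δv ∝ 1/m.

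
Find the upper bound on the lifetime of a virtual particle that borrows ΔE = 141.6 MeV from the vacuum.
2.324 ys

Using the energy-time uncertainty principle:
ΔEΔt ≥ ℏ/2

For a virtual particle borrowing energy ΔE, the maximum lifetime is:
Δt_max = ℏ/(2ΔE)

Converting energy:
ΔE = 141.6 MeV = 2.269e-11 J

Δt_max = (1.055e-34 J·s) / (2 × 2.269e-11 J)
Δt_max = 2.324e-24 s = 2.324 ys

Virtual particles with higher borrowed energy exist for shorter times.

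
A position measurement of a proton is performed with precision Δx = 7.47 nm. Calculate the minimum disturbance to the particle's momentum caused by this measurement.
7.059 × 10^-27 kg·m/s

The uncertainty principle implies that measuring position disturbs momentum:
ΔxΔp ≥ ℏ/2

When we measure position with precision Δx, we necessarily introduce a momentum uncertainty:
Δp ≥ ℏ/(2Δx)
Δp_min = (1.055e-34 J·s) / (2 × 7.470e-09 m)
Δp_min = 7.059e-27 kg·m/s

The more precisely we measure position, the greater the momentum disturbance.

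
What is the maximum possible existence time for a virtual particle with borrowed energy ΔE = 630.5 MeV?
5.220 × 10^-25 s

Using the energy-time uncertainty principle:
ΔEΔt ≥ ℏ/2

For a virtual particle borrowing energy ΔE, the maximum lifetime is:
Δt_max = ℏ/(2ΔE)

Converting energy:
ΔE = 630.5 MeV = 1.010e-10 J

Δt_max = (1.055e-34 J·s) / (2 × 1.010e-10 J)
Δt_max = 5.220e-25 s = 5.220 × 10^-25 s

Virtual particles with higher borrowed energy exist for shorter times.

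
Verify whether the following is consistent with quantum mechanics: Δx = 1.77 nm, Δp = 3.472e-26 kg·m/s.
Yes, it satisfies the uncertainty principle.

Calculate the product ΔxΔp:
ΔxΔp = (1.770e-09 m) × (3.472e-26 kg·m/s)
ΔxΔp = 6.145e-35 J·s

Compare to the minimum allowed value ℏ/2:
ℏ/2 = 5.273e-35 J·s

Since ΔxΔp = 6.145e-35 J·s ≥ 5.273e-35 J·s = ℏ/2,
the measurement satisfies the uncertainty principle.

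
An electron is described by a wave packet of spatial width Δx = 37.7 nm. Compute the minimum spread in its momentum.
1.399 × 10^-27 kg·m/s

For a wave packet, the spatial width Δx and momentum spread Δp are related by the uncertainty principle:
ΔxΔp ≥ ℏ/2

The minimum momentum spread is:
Δp_min = ℏ/(2Δx)
Δp_min = (1.055e-34 J·s) / (2 × 3.770e-08 m)
Δp_min = 1.399e-27 kg·m/s

A wave packet cannot have both a well-defined position and well-defined momentum.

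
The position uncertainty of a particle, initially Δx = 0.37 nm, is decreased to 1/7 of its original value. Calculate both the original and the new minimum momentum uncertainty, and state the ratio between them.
Original Δp_min = 1.425 × 10^-25 kg·m/s; new Δp'_min = 9.976 × 10^-25 kg·m/s; ratio Δp'_min/Δp_min = 7.

From the uncertainty principle ΔxΔp ≥ ℏ/2, the minimum momentum uncertainty is Δp_min = ℏ/(2Δx).

Original (Δx = 0.37 nm = 3.700e-10 m):
Δp_min = (1.055e-34 J·s)/(2 × 3.700e-10 m) = 1.425e-25 kg·m/s

When Δx → (1/7)Δx:
Δp'_min = ℏ/(2 × (1/7)Δx) = 7 × ℏ/(2Δx) = 7 × Δp_min
Δp'_min = 7 × 1.425e-25 kg·m/s = 9.976e-25 kg·m/s

Since Δp_min ∝ 1/Δx, when Δx is decreased to 1/7 of its original value, Δp_min increases to 7 times its original value.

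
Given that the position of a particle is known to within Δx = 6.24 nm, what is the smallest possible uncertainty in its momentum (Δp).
8.450 × 10^-27 kg·m/s

Using the Heisenberg uncertainty principle:
ΔxΔp ≥ ℏ/2

The minimum uncertainty in momentum is:
Δp_min = ℏ/(2Δx)
Δp_min = (1.055e-34 J·s) / (2 × 6.240e-09 m)
Δp_min = 8.450e-27 kg·m/s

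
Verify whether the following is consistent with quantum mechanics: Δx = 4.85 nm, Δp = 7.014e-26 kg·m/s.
Yes, it satisfies the uncertainty principle.

Calculate the product ΔxΔp:
ΔxΔp = (4.850e-09 m) × (7.014e-26 kg·m/s)
ΔxΔp = 3.402e-34 J·s

Compare to the minimum allowed value ℏ/2:
ℏ/2 = 5.273e-35 J·s

Since ΔxΔp = 3.402e-34 J·s ≥ 5.273e-35 J·s = ℏ/2,
the measurement satisfies the uncertainty principle.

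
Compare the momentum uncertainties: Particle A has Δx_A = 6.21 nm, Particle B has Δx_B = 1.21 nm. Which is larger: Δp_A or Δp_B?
Particle B has the larger minimum momentum uncertainty, by a factor of 5.13.

For each particle, the minimum momentum uncertainty is Δp_min = ℏ/(2Δx):

Particle A: Δp_A = ℏ/(2×6.210e-09 m) = 8.491e-27 kg·m/s
Particle B: Δp_B = ℏ/(2×1.210e-09 m) = 4.358e-26 kg·m/s

Ratio: Δp_B/Δp_A = 5.13

Since Δp_min ∝ 1/Δx, the particle with smaller position uncertainty (B) has larger momentum uncertainty.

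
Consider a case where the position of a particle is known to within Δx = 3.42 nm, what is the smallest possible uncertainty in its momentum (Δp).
1.542 × 10^-26 kg·m/s

Using the Heisenberg uncertainty principle:
ΔxΔp ≥ ℏ/2

The minimum uncertainty in momentum is:
Δp_min = ℏ/(2Δx)
Δp_min = (1.055e-34 J·s) / (2 × 3.420e-09 m)
Δp_min = 1.542e-26 kg·m/s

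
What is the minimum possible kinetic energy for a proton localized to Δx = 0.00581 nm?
153.675 meV

Localizing a particle requires giving it sufficient momentum uncertainty:

1. From uncertainty principle: Δp ≥ ℏ/(2Δx)
   Δp_min = (1.055e-34 J·s) / (2 × 5.810e-12 m)
   Δp_min = 9.075e-24 kg·m/s

2. This momentum uncertainty corresponds to kinetic energy:
   KE ≈ (Δp)²/(2m) = (9.075e-24)²/(2 × 1.673e-27 kg)
   KE = 2.462e-20 J = 153.675 meV

Tighter localization requires more energy.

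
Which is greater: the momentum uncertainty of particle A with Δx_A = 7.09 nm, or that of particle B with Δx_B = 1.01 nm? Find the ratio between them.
Particle B has the larger minimum momentum uncertainty, by a factor of 7.02.

For each particle, the minimum momentum uncertainty is Δp_min = ℏ/(2Δx):

Particle A: Δp_A = ℏ/(2×7.090e-09 m) = 7.437e-27 kg·m/s
Particle B: Δp_B = ℏ/(2×1.010e-09 m) = 5.221e-26 kg·m/s

Ratio: Δp_B/Δp_A = 7.02

Since Δp_min ∝ 1/Δx, the particle with smaller position uncertainty (B) has larger momentum uncertainty.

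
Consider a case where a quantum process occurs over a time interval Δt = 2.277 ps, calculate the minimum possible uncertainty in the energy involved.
144.535 μeV

Using the energy-time uncertainty principle:
ΔEΔt ≥ ℏ/2

The minimum uncertainty in energy is:
ΔE_min = ℏ/(2Δt)
ΔE_min = (1.055e-34 J·s) / (2 × 2.277e-12 s)
ΔE_min = 2.316e-23 J = 144.535 μeV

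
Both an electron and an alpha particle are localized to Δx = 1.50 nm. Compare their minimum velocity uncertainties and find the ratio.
The electron has the larger minimum velocity uncertainty, by a ratio of 7294.3.

For both particles, Δp_min = ℏ/(2Δx) = 3.515e-26 kg·m/s (same for both).

The velocity uncertainty is Δv = Δp/m:
- electron: Δv = 3.515e-26 / 9.109e-31 = 3.859e+04 m/s = 38.589 km/s
- alpha particle: Δv = 3.515e-26 / 6.645e-27 = 5.290e+00 m/s = 5.290 m/s

Ratio: 3.859e+04 / 5.290e+00 = 7294.3

The lighter particle has larger velocity uncertainty because Δv ∝ 1/m.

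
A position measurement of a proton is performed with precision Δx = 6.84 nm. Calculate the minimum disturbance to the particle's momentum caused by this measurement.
7.709 × 10^-27 kg·m/s

The uncertainty principle implies that measuring position disturbs momentum:
ΔxΔp ≥ ℏ/2

When we measure position with precision Δx, we necessarily introduce a momentum uncertainty:
Δp ≥ ℏ/(2Δx)
Δp_min = (1.055e-34 J·s) / (2 × 6.840e-09 m)
Δp_min = 7.709e-27 kg·m/s

The more precisely we measure position, the greater the momentum disturbance.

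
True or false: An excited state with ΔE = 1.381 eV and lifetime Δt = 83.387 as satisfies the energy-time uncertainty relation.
No, it violates the uncertainty relation.

Calculate the product ΔEΔt:
ΔE = 1.381 eV = 2.213e-19 J
ΔEΔt = (2.213e-19 J) × (8.339e-17 s)
ΔEΔt = 1.845e-35 J·s

Compare to the minimum allowed value ℏ/2:
ℏ/2 = 5.273e-35 J·s

Since ΔEΔt = 1.845e-35 J·s < 5.273e-35 J·s = ℏ/2,
this violates the uncertainty relation.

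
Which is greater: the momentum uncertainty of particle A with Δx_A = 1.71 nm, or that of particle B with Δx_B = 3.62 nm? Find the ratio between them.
Particle A has the larger minimum momentum uncertainty, by a factor of 2.12.

For each particle, the minimum momentum uncertainty is Δp_min = ℏ/(2Δx):

Particle A: Δp_A = ℏ/(2×1.710e-09 m) = 3.084e-26 kg·m/s
Particle B: Δp_B = ℏ/(2×3.620e-09 m) = 1.457e-26 kg·m/s

Ratio: Δp_A/Δp_B = 2.12

Since Δp_min ∝ 1/Δx, the particle with smaller position uncertainty (A) has larger momentum uncertainty.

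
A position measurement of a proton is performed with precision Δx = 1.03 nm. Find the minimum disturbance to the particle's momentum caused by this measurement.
5.119 × 10^-26 kg·m/s

The uncertainty principle implies that measuring position disturbs momentum:
ΔxΔp ≥ ℏ/2

When we measure position with precision Δx, we necessarily introduce a momentum uncertainty:
Δp ≥ ℏ/(2Δx)
Δp_min = (1.055e-34 J·s) / (2 × 1.030e-09 m)
Δp_min = 5.119e-26 kg·m/s

The more precisely we measure position, the greater the momentum disturbance.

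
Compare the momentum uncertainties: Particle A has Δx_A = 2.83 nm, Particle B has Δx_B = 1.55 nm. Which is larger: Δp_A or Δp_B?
Particle B has the larger minimum momentum uncertainty, by a factor of 1.83.

For each particle, the minimum momentum uncertainty is Δp_min = ℏ/(2Δx):

Particle A: Δp_A = ℏ/(2×2.830e-09 m) = 1.863e-26 kg·m/s
Particle B: Δp_B = ℏ/(2×1.550e-09 m) = 3.402e-26 kg·m/s

Ratio: Δp_B/Δp_A = 1.83

Since Δp_min ∝ 1/Δx, the particle with smaller position uncertainty (B) has larger momentum uncertainty.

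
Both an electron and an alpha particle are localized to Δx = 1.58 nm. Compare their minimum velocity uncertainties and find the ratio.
The electron has the larger minimum velocity uncertainty, by a ratio of 7294.3.

For both particles, Δp_min = ℏ/(2Δx) = 3.337e-26 kg·m/s (same for both).

The velocity uncertainty is Δv = Δp/m:
- electron: Δv = 3.337e-26 / 9.109e-31 = 3.664e+04 m/s = 36.635 km/s
- alpha particle: Δv = 3.337e-26 / 6.645e-27 = 5.022e+00 m/s = 5.022 m/s

Ratio: 3.664e+04 / 5.022e+00 = 7294.3

The lighter particle has larger velocity uncertainty because Δv ∝ 1/m.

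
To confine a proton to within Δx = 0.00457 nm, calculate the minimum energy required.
248.383 meV

Localizing a particle requires giving it sufficient momentum uncertainty:

1. From uncertainty principle: Δp ≥ ℏ/(2Δx)
   Δp_min = (1.055e-34 J·s) / (2 × 4.570e-12 m)
   Δp_min = 1.154e-23 kg·m/s

2. This momentum uncertainty corresponds to kinetic energy:
   KE ≈ (Δp)²/(2m) = (1.154e-23)²/(2 × 1.673e-27 kg)
   KE = 3.980e-20 J = 248.383 meV

Tighter localization requires more energy.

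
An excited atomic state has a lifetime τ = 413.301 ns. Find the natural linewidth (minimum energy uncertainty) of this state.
796.286 peV

Using the energy-time uncertainty principle:
ΔEΔt ≥ ℏ/2

The lifetime τ represents the time uncertainty Δt.
The natural linewidth (minimum energy uncertainty) is:

ΔE = ℏ/(2τ)
ΔE = (1.055e-34 J·s) / (2 × 4.133e-07 s)
ΔE = 1.276e-28 J = 796.286 peV

This natural linewidth limits the precision of spectroscopic measurements.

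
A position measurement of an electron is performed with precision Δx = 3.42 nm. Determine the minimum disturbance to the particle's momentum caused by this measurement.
1.542 × 10^-26 kg·m/s

The uncertainty principle implies that measuring position disturbs momentum:
ΔxΔp ≥ ℏ/2

When we measure position with precision Δx, we necessarily introduce a momentum uncertainty:
Δp ≥ ℏ/(2Δx)
Δp_min = (1.055e-34 J·s) / (2 × 3.420e-09 m)
Δp_min = 1.542e-26 kg·m/s

The more precisely we measure position, the greater the momentum disturbance.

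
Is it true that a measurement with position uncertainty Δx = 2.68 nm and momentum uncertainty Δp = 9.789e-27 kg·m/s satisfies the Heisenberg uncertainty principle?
No, it violates the uncertainty principle (impossible measurement).

Calculate the product ΔxΔp:
ΔxΔp = (2.680e-09 m) × (9.789e-27 kg·m/s)
ΔxΔp = 2.623e-35 J·s

Compare to the minimum allowed value ℏ/2:
ℏ/2 = 5.273e-35 J·s

Since ΔxΔp = 2.623e-35 J·s < 5.273e-35 J·s = ℏ/2,
the measurement violates the uncertainty principle.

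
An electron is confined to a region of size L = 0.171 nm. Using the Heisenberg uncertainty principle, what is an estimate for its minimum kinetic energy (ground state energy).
325.740 meV

Using the uncertainty principle to estimate ground state energy:

1. The position uncertainty is approximately the confinement size:
   Δx ≈ L = 1.710e-10 m

2. From ΔxΔp ≥ ℏ/2, the minimum momentum uncertainty is:
   Δp ≈ ℏ/(2L) = 3.084e-25 kg·m/s

3. The kinetic energy is approximately:
   KE ≈ (Δp)²/(2m) = (3.084e-25)²/(2 × 9.109e-31 kg)
   KE ≈ 5.219e-20 J = 325.740 meV

This is an order-of-magnitude estimate of the ground state energy.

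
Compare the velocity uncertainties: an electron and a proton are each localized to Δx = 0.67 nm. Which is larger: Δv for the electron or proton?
The electron has the larger minimum velocity uncertainty, by a ratio of 1836.2.

For both particles, Δp_min = ℏ/(2Δx) = 7.870e-26 kg·m/s (same for both).

The velocity uncertainty is Δv = Δp/m:
- electron: Δv = 7.870e-26 / 9.109e-31 = 8.639e+04 m/s = 86.394 km/s
- proton: Δv = 7.870e-26 / 1.673e-27 = 4.705e+01 m/s = 47.052 m/s

Ratio: 8.639e+04 / 4.705e+01 = 1836.2

The lighter particle has larger velocity uncertainty because Δv ∝ 1/m.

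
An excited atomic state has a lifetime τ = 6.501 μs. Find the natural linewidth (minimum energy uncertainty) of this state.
50.624 peV

Using the energy-time uncertainty principle:
ΔEΔt ≥ ℏ/2

The lifetime τ represents the time uncertainty Δt.
The natural linewidth (minimum energy uncertainty) is:

ΔE = ℏ/(2τ)
ΔE = (1.055e-34 J·s) / (2 × 6.501e-06 s)
ΔE = 8.111e-30 J = 50.624 peV

This natural linewidth limits the precision of spectroscopic measurements.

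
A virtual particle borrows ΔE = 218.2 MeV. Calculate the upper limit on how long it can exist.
1.508 ys

Using the energy-time uncertainty principle:
ΔEΔt ≥ ℏ/2

For a virtual particle borrowing energy ΔE, the maximum lifetime is:
Δt_max = ℏ/(2ΔE)

Converting energy:
ΔE = 218.2 MeV = 3.496e-11 J

Δt_max = (1.055e-34 J·s) / (2 × 3.496e-11 J)
Δt_max = 1.508e-24 s = 1.508 ys

Virtual particles with higher borrowed energy exist for shorter times.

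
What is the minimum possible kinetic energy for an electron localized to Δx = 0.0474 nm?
4.239 eV

Localizing a particle requires giving it sufficient momentum uncertainty:

1. From uncertainty principle: Δp ≥ ℏ/(2Δx)
   Δp_min = (1.055e-34 J·s) / (2 × 4.740e-11 m)
   Δp_min = 1.112e-24 kg·m/s

2. This momentum uncertainty corresponds to kinetic energy:
   KE ≈ (Δp)²/(2m) = (1.112e-24)²/(2 × 9.109e-31 kg)
   KE = 6.792e-19 J = 4.239 eV

Tighter localization requires more energy.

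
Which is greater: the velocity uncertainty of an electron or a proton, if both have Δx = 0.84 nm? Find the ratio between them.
The electron has the larger minimum velocity uncertainty, by a ratio of 1836.2.

For both particles, Δp_min = ℏ/(2Δx) = 6.277e-26 kg·m/s (same for both).

The velocity uncertainty is Δv = Δp/m:
- electron: Δv = 6.277e-26 / 9.109e-31 = 6.891e+04 m/s = 68.909 km/s
- proton: Δv = 6.277e-26 / 1.673e-27 = 3.753e+01 m/s = 37.529 m/s

Ratio: 6.891e+04 / 3.753e+01 = 1836.2

The lighter particle has larger velocity uncertainty because Δv ∝ 1/m.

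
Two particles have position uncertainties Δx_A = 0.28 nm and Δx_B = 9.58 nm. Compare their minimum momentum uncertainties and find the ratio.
Particle A has the larger minimum momentum uncertainty, by a factor of 34.21.

For each particle, the minimum momentum uncertainty is Δp_min = ℏ/(2Δx):

Particle A: Δp_A = ℏ/(2×2.800e-10 m) = 1.883e-25 kg·m/s
Particle B: Δp_B = ℏ/(2×9.580e-09 m) = 5.504e-27 kg·m/s

Ratio: Δp_A/Δp_B = 34.21

Since Δp_min ∝ 1/Δx, the particle with smaller position uncertainty (A) has larger momentum uncertainty.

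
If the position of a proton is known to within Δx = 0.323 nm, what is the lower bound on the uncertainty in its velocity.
97.599 m/s

Using the Heisenberg uncertainty principle and Δp = mΔv:
ΔxΔp ≥ ℏ/2
Δx(mΔv) ≥ ℏ/2

The minimum uncertainty in velocity is:
Δv_min = ℏ/(2mΔx)
Δv_min = (1.055e-34 J·s) / (2 × 1.673e-27 kg × 3.230e-10 m)
Δv_min = 9.760e+01 m/s = 97.599 m/s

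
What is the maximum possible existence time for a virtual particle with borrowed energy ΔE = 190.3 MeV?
1.729 ys

Using the energy-time uncertainty principle:
ΔEΔt ≥ ℏ/2

For a virtual particle borrowing energy ΔE, the maximum lifetime is:
Δt_max = ℏ/(2ΔE)

Converting energy:
ΔE = 190.3 MeV = 3.049e-11 J

Δt_max = (1.055e-34 J·s) / (2 × 3.049e-11 J)
Δt_max = 1.729e-24 s = 1.729 ys

Virtual particles with higher borrowed energy exist for shorter times.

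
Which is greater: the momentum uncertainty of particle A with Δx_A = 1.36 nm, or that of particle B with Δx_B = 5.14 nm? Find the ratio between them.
Particle A has the larger minimum momentum uncertainty, by a factor of 3.78.

For each particle, the minimum momentum uncertainty is Δp_min = ℏ/(2Δx):

Particle A: Δp_A = ℏ/(2×1.360e-09 m) = 3.877e-26 kg·m/s
Particle B: Δp_B = ℏ/(2×5.140e-09 m) = 1.026e-26 kg·m/s

Ratio: Δp_A/Δp_B = 3.78

Since Δp_min ∝ 1/Δx, the particle with smaller position uncertainty (A) has larger momentum uncertainty.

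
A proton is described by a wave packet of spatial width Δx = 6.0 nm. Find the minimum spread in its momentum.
8.788 × 10^-27 kg·m/s

For a wave packet, the spatial width Δx and momentum spread Δp are related by the uncertainty principle:
ΔxΔp ≥ ℏ/2

The minimum momentum spread is:
Δp_min = ℏ/(2Δx)
Δp_min = (1.055e-34 J·s) / (2 × 6.000e-09 m)
Δp_min = 8.788e-27 kg·m/s

A wave packet cannot have both a well-defined position and well-defined momentum.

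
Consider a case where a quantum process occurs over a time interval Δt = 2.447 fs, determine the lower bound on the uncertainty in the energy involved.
134.494 meV

Using the energy-time uncertainty principle:
ΔEΔt ≥ ℏ/2

The minimum uncertainty in energy is:
ΔE_min = ℏ/(2Δt)
ΔE_min = (1.055e-34 J·s) / (2 × 2.447e-15 s)
ΔE_min = 2.155e-20 J = 134.494 meV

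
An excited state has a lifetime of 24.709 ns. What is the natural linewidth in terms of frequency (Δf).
3.221 MHz

Using the energy-time uncertainty principle and E = hf:
ΔEΔt ≥ ℏ/2
hΔf·Δt ≥ ℏ/2

The minimum frequency uncertainty is:
Δf = ℏ/(2hτ) = 1/(4πτ)
Δf = 1/(4π × 2.471e-08 s)
Δf = 3.221e+06 Hz = 3.221 MHz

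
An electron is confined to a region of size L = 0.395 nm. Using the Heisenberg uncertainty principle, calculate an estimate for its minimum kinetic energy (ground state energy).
61.048 meV

Using the uncertainty principle to estimate ground state energy:

1. The position uncertainty is approximately the confinement size:
   Δx ≈ L = 3.950e-10 m

2. From ΔxΔp ≥ ℏ/2, the minimum momentum uncertainty is:
   Δp ≈ ℏ/(2L) = 1.335e-25 kg·m/s

3. The kinetic energy is approximately:
   KE ≈ (Δp)²/(2m) = (1.335e-25)²/(2 × 9.109e-31 kg)
   KE ≈ 9.781e-21 J = 61.048 meV

This is an order-of-magnitude estimate of the ground state energy.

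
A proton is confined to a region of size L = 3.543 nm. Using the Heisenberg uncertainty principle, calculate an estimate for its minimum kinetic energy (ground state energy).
413.249 neV

Using the uncertainty principle to estimate ground state energy:

1. The position uncertainty is approximately the confinement size:
   Δx ≈ L = 3.543e-09 m

2. From ΔxΔp ≥ ℏ/2, the minimum momentum uncertainty is:
   Δp ≈ ℏ/(2L) = 1.488e-26 kg·m/s

3. The kinetic energy is approximately:
   KE ≈ (Δp)²/(2m) = (1.488e-26)²/(2 × 1.673e-27 kg)
   KE ≈ 6.621e-26 J = 413.249 neV

This is an order-of-magnitude estimate of the ground state energy.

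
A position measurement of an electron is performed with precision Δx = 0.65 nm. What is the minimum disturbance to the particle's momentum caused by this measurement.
8.112 × 10^-26 kg·m/s

The uncertainty principle implies that measuring position disturbs momentum:
ΔxΔp ≥ ℏ/2

When we measure position with precision Δx, we necessarily introduce a momentum uncertainty:
Δp ≥ ℏ/(2Δx)
Δp_min = (1.055e-34 J·s) / (2 × 6.500e-10 m)
Δp_min = 8.112e-26 kg·m/s

The more precisely we measure position, the greater the momentum disturbance.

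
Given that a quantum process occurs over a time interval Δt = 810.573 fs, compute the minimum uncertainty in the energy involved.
406.016 μeV

Using the energy-time uncertainty principle:
ΔEΔt ≥ ℏ/2

The minimum uncertainty in energy is:
ΔE_min = ℏ/(2Δt)
ΔE_min = (1.055e-34 J·s) / (2 × 8.106e-13 s)
ΔE_min = 6.505e-23 J = 406.016 μeV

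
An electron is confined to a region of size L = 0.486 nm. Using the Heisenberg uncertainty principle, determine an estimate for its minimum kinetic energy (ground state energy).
40.326 meV

Using the uncertainty principle to estimate ground state energy:

1. The position uncertainty is approximately the confinement size:
   Δx ≈ L = 4.860e-10 m

2. From ΔxΔp ≥ ℏ/2, the minimum momentum uncertainty is:
   Δp ≈ ℏ/(2L) = 1.085e-25 kg·m/s

3. The kinetic energy is approximately:
   KE ≈ (Δp)²/(2m) = (1.085e-25)²/(2 × 9.109e-31 kg)
   KE ≈ 6.461e-21 J = 40.326 meV

This is an order-of-magnitude estimate of the ground state energy.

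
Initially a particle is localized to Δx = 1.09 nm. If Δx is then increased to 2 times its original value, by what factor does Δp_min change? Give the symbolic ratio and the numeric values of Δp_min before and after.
Original Δp_min = 4.837 × 10^-26 kg·m/s; new Δp'_min = 2.419 × 10^-26 kg·m/s; ratio Δp'_min/Δp_min = 1/2.

From the uncertainty principle ΔxΔp ≥ ℏ/2, the minimum momentum uncertainty is Δp_min = ℏ/(2Δx).

Original (Δx = 1.09 nm = 1.090e-09 m):
Δp_min = (1.055e-34 J·s)/(2 × 1.090e-09 m) = 4.837e-26 kg·m/s

When Δx → 2Δx:
Δp'_min = ℏ/(2 × 2Δx) = (1/2) × ℏ/(2Δx) = (1/2) × Δp_min
Δp'_min = 1/2 × 4.837e-26 kg·m/s = 2.419e-26 kg·m/s

Since Δp_min ∝ 1/Δx, when Δx is increased to 2 times its original value, Δp_min decreases to 1/2 of its original value.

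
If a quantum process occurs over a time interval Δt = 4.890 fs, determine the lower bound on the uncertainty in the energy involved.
67.302 meV

Using the energy-time uncertainty principle:
ΔEΔt ≥ ℏ/2

The minimum uncertainty in energy is:
ΔE_min = ℏ/(2Δt)
ΔE_min = (1.055e-34 J·s) / (2 × 4.890e-15 s)
ΔE_min = 1.078e-20 J = 67.302 meV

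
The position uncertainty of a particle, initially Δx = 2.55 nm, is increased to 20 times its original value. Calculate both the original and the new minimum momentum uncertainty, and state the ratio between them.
Original Δp_min = 2.068 × 10^-26 kg·m/s; new Δp'_min = 1.034 × 10^-27 kg·m/s; ratio Δp'_min/Δp_min = 1/20.

From the uncertainty principle ΔxΔp ≥ ℏ/2, the minimum momentum uncertainty is Δp_min = ℏ/(2Δx).

Original (Δx = 2.55 nm = 2.550e-09 m):
Δp_min = (1.055e-34 J·s)/(2 × 2.550e-09 m) = 2.068e-26 kg·m/s

When Δx → 20Δx:
Δp'_min = ℏ/(2 × 20Δx) = (1/20) × ℏ/(2Δx) = (1/20) × Δp_min
Δp'_min = 1/20 × 2.068e-26 kg·m/s = 1.034e-27 kg·m/s

Since Δp_min ∝ 1/Δx, when Δx is increased to 20 times its original value, Δp_min decreases to 1/20 of its original value.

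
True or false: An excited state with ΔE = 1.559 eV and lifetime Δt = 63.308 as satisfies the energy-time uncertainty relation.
No, it violates the uncertainty relation.

Calculate the product ΔEΔt:
ΔE = 1.559 eV = 2.498e-19 J
ΔEΔt = (2.498e-19 J) × (6.331e-17 s)
ΔEΔt = 1.581e-35 J·s

Compare to the minimum allowed value ℏ/2:
ℏ/2 = 5.273e-35 J·s

Since ΔEΔt = 1.581e-35 J·s < 5.273e-35 J·s = ℏ/2,
this violates the uncertainty relation.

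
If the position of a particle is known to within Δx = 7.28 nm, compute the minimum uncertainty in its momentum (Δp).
7.243 × 10^-27 kg·m/s

Using the Heisenberg uncertainty principle:
ΔxΔp ≥ ℏ/2

The minimum uncertainty in momentum is:
Δp_min = ℏ/(2Δx)
Δp_min = (1.055e-34 J·s) / (2 × 7.280e-09 m)
Δp_min = 7.243e-27 kg·m/s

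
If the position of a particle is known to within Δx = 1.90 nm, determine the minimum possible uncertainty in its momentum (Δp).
2.775 × 10^-26 kg·m/s

Using the Heisenberg uncertainty principle:
ΔxΔp ≥ ℏ/2

The minimum uncertainty in momentum is:
Δp_min = ℏ/(2Δx)
Δp_min = (1.055e-34 J·s) / (2 × 1.900e-09 m)
Δp_min = 2.775e-26 kg·m/s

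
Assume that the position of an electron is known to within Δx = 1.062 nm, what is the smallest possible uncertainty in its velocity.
54.505 km/s

Using the Heisenberg uncertainty principle and Δp = mΔv:
ΔxΔp ≥ ℏ/2
Δx(mΔv) ≥ ℏ/2

The minimum uncertainty in velocity is:
Δv_min = ℏ/(2mΔx)
Δv_min = (1.055e-34 J·s) / (2 × 9.109e-31 kg × 1.062e-09 m)
Δv_min = 5.450e+04 m/s = 54.505 km/s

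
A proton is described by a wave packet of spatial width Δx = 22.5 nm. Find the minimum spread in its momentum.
2.343 × 10^-27 kg·m/s

For a wave packet, the spatial width Δx and momentum spread Δp are related by the uncertainty principle:
ΔxΔp ≥ ℏ/2

The minimum momentum spread is:
Δp_min = ℏ/(2Δx)
Δp_min = (1.055e-34 J·s) / (2 × 2.250e-08 m)
Δp_min = 2.343e-27 kg·m/s

A wave packet cannot have both a well-defined position and well-defined momentum.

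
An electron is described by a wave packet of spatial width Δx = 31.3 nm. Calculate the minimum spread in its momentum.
1.685 × 10^-27 kg·m/s

For a wave packet, the spatial width Δx and momentum spread Δp are related by the uncertainty principle:
ΔxΔp ≥ ℏ/2

The minimum momentum spread is:
Δp_min = ℏ/(2Δx)
Δp_min = (1.055e-34 J·s) / (2 × 3.130e-08 m)
Δp_min = 1.685e-27 kg·m/s

A wave packet cannot have both a well-defined position and well-defined momentum.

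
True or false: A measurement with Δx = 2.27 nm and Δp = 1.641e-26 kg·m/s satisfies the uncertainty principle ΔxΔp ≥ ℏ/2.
No, it violates the uncertainty principle (impossible measurement).

Calculate the product ΔxΔp:
ΔxΔp = (2.270e-09 m) × (1.641e-26 kg·m/s)
ΔxΔp = 3.725e-35 J·s

Compare to the minimum allowed value ℏ/2:
ℏ/2 = 5.273e-35 J·s

Since ΔxΔp = 3.725e-35 J·s < 5.273e-35 J·s = ℏ/2,
the measurement violates the uncertainty principle.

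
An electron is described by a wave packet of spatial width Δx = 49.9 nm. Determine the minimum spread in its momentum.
1.057 × 10^-27 kg·m/s

For a wave packet, the spatial width Δx and momentum spread Δp are related by the uncertainty principle:
ΔxΔp ≥ ℏ/2

The minimum momentum spread is:
Δp_min = ℏ/(2Δx)
Δp_min = (1.055e-34 J·s) / (2 × 4.990e-08 m)
Δp_min = 1.057e-27 kg·m/s

A wave packet cannot have both a well-defined position and well-defined momentum.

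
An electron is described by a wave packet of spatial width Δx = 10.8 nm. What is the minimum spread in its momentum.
4.882 × 10^-27 kg·m/s

For a wave packet, the spatial width Δx and momentum spread Δp are related by the uncertainty principle:
ΔxΔp ≥ ℏ/2

The minimum momentum spread is:
Δp_min = ℏ/(2Δx)
Δp_min = (1.055e-34 J·s) / (2 × 1.080e-08 m)
Δp_min = 4.882e-27 kg·m/s

A wave packet cannot have both a well-defined position and well-defined momentum.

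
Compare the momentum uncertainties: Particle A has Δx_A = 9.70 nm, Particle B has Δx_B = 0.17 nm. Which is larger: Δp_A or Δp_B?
Particle B has the larger minimum momentum uncertainty, by a factor of 57.06.

For each particle, the minimum momentum uncertainty is Δp_min = ℏ/(2Δx):

Particle A: Δp_A = ℏ/(2×9.700e-09 m) = 5.436e-27 kg·m/s
Particle B: Δp_B = ℏ/(2×1.700e-10 m) = 3.102e-25 kg·m/s

Ratio: Δp_B/Δp_A = 57.06

Since Δp_min ∝ 1/Δx, the particle with smaller position uncertainty (B) has larger momentum uncertainty.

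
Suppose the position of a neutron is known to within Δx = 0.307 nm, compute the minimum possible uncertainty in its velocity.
102.544 m/s

Using the Heisenberg uncertainty principle and Δp = mΔv:
ΔxΔp ≥ ℏ/2
Δx(mΔv) ≥ ℏ/2

The minimum uncertainty in velocity is:
Δv_min = ℏ/(2mΔx)
Δv_min = (1.055e-34 J·s) / (2 × 1.675e-27 kg × 3.070e-10 m)
Δv_min = 1.025e+02 m/s = 102.544 m/s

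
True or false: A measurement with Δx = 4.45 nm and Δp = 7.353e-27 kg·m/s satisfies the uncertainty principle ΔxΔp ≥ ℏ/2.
No, it violates the uncertainty principle (impossible measurement).

Calculate the product ΔxΔp:
ΔxΔp = (4.450e-09 m) × (7.353e-27 kg·m/s)
ΔxΔp = 3.272e-35 J·s

Compare to the minimum allowed value ℏ/2:
ℏ/2 = 5.273e-35 J·s

Since ΔxΔp = 3.272e-35 J·s < 5.273e-35 J·s = ℏ/2,
the measurement violates the uncertainty principle.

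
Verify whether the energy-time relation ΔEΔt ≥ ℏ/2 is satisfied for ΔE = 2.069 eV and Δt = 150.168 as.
No, it violates the uncertainty relation.

Calculate the product ΔEΔt:
ΔE = 2.069 eV = 3.315e-19 J
ΔEΔt = (3.315e-19 J) × (1.502e-16 s)
ΔEΔt = 4.978e-35 J·s

Compare to the minimum allowed value ℏ/2:
ℏ/2 = 5.273e-35 J·s

Since ΔEΔt = 4.978e-35 J·s < 5.273e-35 J·s = ℏ/2,
this violates the uncertainty relation.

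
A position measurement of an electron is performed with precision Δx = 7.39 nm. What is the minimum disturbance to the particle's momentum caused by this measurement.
7.135 × 10^-27 kg·m/s

The uncertainty principle implies that measuring position disturbs momentum:
ΔxΔp ≥ ℏ/2

When we measure position with precision Δx, we necessarily introduce a momentum uncertainty:
Δp ≥ ℏ/(2Δx)
Δp_min = (1.055e-34 J·s) / (2 × 7.390e-09 m)
Δp_min = 7.135e-27 kg·m/s

The more precisely we measure position, the greater the momentum disturbance.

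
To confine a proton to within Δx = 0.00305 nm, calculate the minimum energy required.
557.641 meV

Localizing a particle requires giving it sufficient momentum uncertainty:

1. From uncertainty principle: Δp ≥ ℏ/(2Δx)
   Δp_min = (1.055e-34 J·s) / (2 × 3.050e-12 m)
   Δp_min = 1.729e-23 kg·m/s

2. This momentum uncertainty corresponds to kinetic energy:
   KE ≈ (Δp)²/(2m) = (1.729e-23)²/(2 × 1.673e-27 kg)
   KE = 8.934e-20 J = 557.641 meV

Tighter localization requires more energy.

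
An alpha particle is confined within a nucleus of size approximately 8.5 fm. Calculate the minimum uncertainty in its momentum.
6.203 × 10^-21 kg·m/s

Using the Heisenberg uncertainty principle:
ΔxΔp ≥ ℏ/2

With Δx ≈ L = 8.500e-15 m (the confinement size):
Δp_min = ℏ/(2Δx)
Δp_min = (1.055e-34 J·s) / (2 × 8.500e-15 m)
Δp_min = 6.203e-21 kg·m/s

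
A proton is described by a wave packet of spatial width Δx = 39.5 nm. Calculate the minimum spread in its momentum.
1.335 × 10^-27 kg·m/s

For a wave packet, the spatial width Δx and momentum spread Δp are related by the uncertainty principle:
ΔxΔp ≥ ℏ/2

The minimum momentum spread is:
Δp_min = ℏ/(2Δx)
Δp_min = (1.055e-34 J·s) / (2 × 3.950e-08 m)
Δp_min = 1.335e-27 kg·m/s

A wave packet cannot have both a well-defined position and well-defined momentum.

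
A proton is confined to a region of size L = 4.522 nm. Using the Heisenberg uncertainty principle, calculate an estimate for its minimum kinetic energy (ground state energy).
253.684 neV

Using the uncertainty principle to estimate ground state energy:

1. The position uncertainty is approximately the confinement size:
   Δx ≈ L = 4.522e-09 m

2. From ΔxΔp ≥ ℏ/2, the minimum momentum uncertainty is:
   Δp ≈ ℏ/(2L) = 1.166e-26 kg·m/s

3. The kinetic energy is approximately:
   KE ≈ (Δp)²/(2m) = (1.166e-26)²/(2 × 1.673e-27 kg)
   KE ≈ 4.064e-26 J = 253.684 neV

This is an order-of-magnitude estimate of the ground state energy.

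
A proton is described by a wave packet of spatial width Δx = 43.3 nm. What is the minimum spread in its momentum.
1.218 × 10^-27 kg·m/s

For a wave packet, the spatial width Δx and momentum spread Δp are related by the uncertainty principle:
ΔxΔp ≥ ℏ/2

The minimum momentum spread is:
Δp_min = ℏ/(2Δx)
Δp_min = (1.055e-34 J·s) / (2 × 4.330e-08 m)
Δp_min = 1.218e-27 kg·m/s

A wave packet cannot have both a well-defined position and well-defined momentum.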